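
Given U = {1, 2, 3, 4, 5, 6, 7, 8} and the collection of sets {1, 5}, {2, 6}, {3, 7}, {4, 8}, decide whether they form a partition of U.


A partition requires: (1) non-empty parts, (2) pairwise disjoint, (3) union = U
Parts: {1, 5}, {2, 6}, {3, 7}, {4, 8}
Union of parts: {1, 2, 3, 4, 5, 6, 7, 8}
U = {1, 2, 3, 4, 5, 6, 7, 8}
All non-empty? True
Pairwise disjoint? True
Covers U? True

Yes, valid partition


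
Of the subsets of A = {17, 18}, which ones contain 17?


A subset of A contains 17 iff the remaining 1 elements form any subset of A \ {17}.
Count: 2^(n-1) = 2^1 = 2
Subsets containing 17: {17}, {17, 18}

Subsets containing 17 (2 total): {17}, {17, 18}


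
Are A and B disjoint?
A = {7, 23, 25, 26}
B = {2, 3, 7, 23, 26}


Disjoint means A ∩ B = ∅.
A ∩ B = {7, 23, 26}
A ∩ B ≠ ∅, so A and B are NOT disjoint.

No, A and B are not disjoint (A ∩ B = {7, 23, 26})


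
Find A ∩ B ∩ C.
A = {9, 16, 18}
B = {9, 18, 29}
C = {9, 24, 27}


A ∩ B = {9, 18}
(A ∩ B) ∩ C = {9}

A ∩ B ∩ C = {9}


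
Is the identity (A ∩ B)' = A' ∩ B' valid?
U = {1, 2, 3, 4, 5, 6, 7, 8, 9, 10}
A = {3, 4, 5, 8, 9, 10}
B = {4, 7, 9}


LHS: A ∩ B = {4, 9}
(A ∩ B)' = U \ (A ∩ B) = {1, 2, 3, 5, 6, 7, 8, 10}
A' = {1, 2, 6, 7}, B' = {1, 2, 3, 5, 6, 8, 10}
Claimed RHS: A' ∩ B' = {1, 2, 6}
Identity is INVALID: LHS = {1, 2, 3, 5, 6, 7, 8, 10} but the RHS claimed here equals {1, 2, 6}. The correct form is (A ∩ B)' = A' ∪ B'.

Identity is invalid: (A ∩ B)' = {1, 2, 3, 5, 6, 7, 8, 10} but A' ∩ B' = {1, 2, 6}. The correct De Morgan law is (A ∩ B)' = A' ∪ B'.


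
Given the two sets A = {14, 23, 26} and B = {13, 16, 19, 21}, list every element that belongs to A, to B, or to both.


A ∪ B = all elements in A or B (or both)
A = {14, 23, 26}
B = {13, 16, 19, 21}
A ∪ B = {13, 14, 16, 19, 21, 23, 26}

A ∪ B = {13, 14, 16, 19, 21, 23, 26}


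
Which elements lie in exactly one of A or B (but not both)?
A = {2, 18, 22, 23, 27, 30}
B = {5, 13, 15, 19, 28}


A △ B = (A \ B) ∪ (B \ A) = elements in exactly one of A or B
A \ B = {2, 18, 22, 23, 27, 30}
B \ A = {5, 13, 15, 19, 28}
A △ B = {2, 5, 13, 15, 18, 19, 22, 23, 27, 28, 30}

A △ B = {2, 5, 13, 15, 18, 19, 22, 23, 27, 28, 30}


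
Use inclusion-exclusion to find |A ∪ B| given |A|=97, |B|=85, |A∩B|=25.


|A ∪ B| = |A| + |B| - |A ∩ B|
= 97 + 85 - 25
= 157

|A ∪ B| = 157


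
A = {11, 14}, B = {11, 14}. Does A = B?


Two sets are equal iff they have exactly the same elements.
A = {11, 14}
B = {11, 14}
Same elements → A = B

Yes, A = B


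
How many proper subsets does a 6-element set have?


Total subsets = 2^n = 2^6 = 64
Proper subsets exclude the set itself: 2^n - 1
= 64 - 1
= 63

Number of proper subsets = 63


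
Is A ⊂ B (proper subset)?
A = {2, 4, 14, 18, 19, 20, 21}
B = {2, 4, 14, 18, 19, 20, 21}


A ⊂ B requires: A ⊆ B AND A ≠ B.
A ⊆ B? Yes
A = B? Yes
A = B, so A is not a PROPER subset.

No, A is not a proper subset of B


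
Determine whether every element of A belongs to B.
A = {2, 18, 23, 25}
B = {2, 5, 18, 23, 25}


A ⊆ B means every element of A is in B.
All elements of A are in B.
So A ⊆ B.

Yes, A ⊆ B


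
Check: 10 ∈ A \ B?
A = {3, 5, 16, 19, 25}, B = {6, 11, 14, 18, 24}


A = {3, 5, 16, 19, 25}, B = {6, 11, 14, 18, 24}
A \ B = elements in A but not in B
A \ B = {3, 5, 16, 19, 25}
Checking if 10 ∈ A \ B
10 is not in A \ B → False

10 ∉ A \ B


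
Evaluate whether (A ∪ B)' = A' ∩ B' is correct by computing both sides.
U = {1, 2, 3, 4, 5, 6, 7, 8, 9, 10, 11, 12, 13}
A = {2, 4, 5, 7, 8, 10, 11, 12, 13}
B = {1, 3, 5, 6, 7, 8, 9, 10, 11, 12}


LHS: A ∪ B = {1, 2, 3, 4, 5, 6, 7, 8, 9, 10, 11, 12, 13}
(A ∪ B)' = U \ (A ∪ B) = ∅
A' = {1, 3, 6, 9}, B' = {2, 4, 13}
Claimed RHS: A' ∩ B' = ∅
Identity is VALID: LHS = RHS = ∅ ✓

Identity is valid. (A ∪ B)' = A' ∩ B' = ∅


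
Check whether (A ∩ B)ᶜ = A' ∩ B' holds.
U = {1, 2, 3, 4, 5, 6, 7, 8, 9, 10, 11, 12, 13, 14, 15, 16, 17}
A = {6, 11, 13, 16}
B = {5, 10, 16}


LHS: A ∩ B = {16}
(A ∩ B)' = U \ (A ∩ B) = {1, 2, 3, 4, 5, 6, 7, 8, 9, 10, 11, 12, 13, 14, 15, 17}
A' = {1, 2, 3, 4, 5, 7, 8, 9, 10, 12, 14, 15, 17}, B' = {1, 2, 3, 4, 6, 7, 8, 9, 11, 12, 13, 14, 15, 17}
Claimed RHS: A' ∩ B' = {1, 2, 3, 4, 7, 8, 9, 12, 14, 15, 17}
Identity is INVALID: LHS = {1, 2, 3, 4, 5, 6, 7, 8, 9, 10, 11, 12, 13, 14, 15, 17} but the RHS claimed here equals {1, 2, 3, 4, 7, 8, 9, 12, 14, 15, 17}. The correct form is (A ∩ B)' = A' ∪ B'.

Identity is invalid: (A ∩ B)' = {1, 2, 3, 4, 5, 6, 7, 8, 9, 10, 11, 12, 13, 14, 15, 17} but A' ∩ B' = {1, 2, 3, 4, 7, 8, 9, 12, 14, 15, 17}. The correct De Morgan law is (A ∩ B)' = A' ∪ B'.


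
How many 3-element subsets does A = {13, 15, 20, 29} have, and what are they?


|A| = 4, so A has C(4,3) = 4 subsets of size 3.
Enumerate by choosing 3 elements from A at a time:
{13, 15, 20}, {13, 15, 29}, {13, 20, 29}, {15, 20, 29}

3-element subsets (4 total): {13, 15, 20}, {13, 15, 29}, {13, 20, 29}, {15, 20, 29}


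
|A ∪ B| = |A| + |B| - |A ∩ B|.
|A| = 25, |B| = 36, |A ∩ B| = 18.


|A ∪ B| = |A| + |B| - |A ∩ B|
= 25 + 36 - 18
= 43

|A ∪ B| = 43


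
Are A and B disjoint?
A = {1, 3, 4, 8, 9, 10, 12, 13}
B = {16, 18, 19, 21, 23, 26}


Disjoint means A ∩ B = ∅.
A ∩ B = ∅
A ∩ B = ∅, so A and B are disjoint.

Yes, A and B are disjoint


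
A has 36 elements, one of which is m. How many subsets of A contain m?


Subsets of A containing m correspond to subsets of A \ {m}, which has 35 elements.
Count = 2^(n-1) = 2^35
= 34359738368

Number of subsets containing m = 34359738368


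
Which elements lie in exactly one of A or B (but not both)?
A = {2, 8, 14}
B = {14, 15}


A △ B = (A \ B) ∪ (B \ A) = elements in exactly one of A or B
A \ B = {2, 8}
B \ A = {15}
A △ B = {2, 8, 15}

A △ B = {2, 8, 15}


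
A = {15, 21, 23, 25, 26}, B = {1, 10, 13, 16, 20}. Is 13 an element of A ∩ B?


A = {15, 21, 23, 25, 26}, B = {1, 10, 13, 16, 20}
A ∩ B = elements in both A and B
A ∩ B = ∅
Checking if 13 ∈ A ∩ B
13 is not in A ∩ B → False

13 ∉ A ∩ B


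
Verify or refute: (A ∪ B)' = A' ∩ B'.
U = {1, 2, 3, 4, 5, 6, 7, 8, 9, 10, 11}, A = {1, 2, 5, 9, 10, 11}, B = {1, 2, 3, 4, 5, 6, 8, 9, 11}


LHS: A ∪ B = {1, 2, 3, 4, 5, 6, 8, 9, 10, 11}
(A ∪ B)' = U \ (A ∪ B) = {7}
A' = {3, 4, 6, 7, 8}, B' = {7, 10}
Claimed RHS: A' ∩ B' = {7}
Identity is VALID: LHS = RHS = {7} ✓

Identity is valid. (A ∪ B)' = A' ∩ B' = {7}


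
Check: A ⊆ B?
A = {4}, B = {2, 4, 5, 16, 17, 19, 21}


A ⊆ B means every element of A is in B.
All elements of A are in B.
So A ⊆ B.

Yes, A ⊆ B


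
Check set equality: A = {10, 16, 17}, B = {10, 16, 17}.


Two sets are equal iff they have exactly the same elements.
A = {10, 16, 17}
B = {10, 16, 17}
Same elements → A = B

Yes, A = B


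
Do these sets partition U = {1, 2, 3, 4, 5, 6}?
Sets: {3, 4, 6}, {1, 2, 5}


A partition requires: (1) non-empty parts, (2) pairwise disjoint, (3) union = U
Parts: {3, 4, 6}, {1, 2, 5}
Union of parts: {1, 2, 3, 4, 5, 6}
U = {1, 2, 3, 4, 5, 6}
All non-empty? True
Pairwise disjoint? True
Covers U? True

Yes, valid partition


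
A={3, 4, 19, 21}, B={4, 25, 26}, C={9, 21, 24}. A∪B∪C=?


A ∪ B = {3, 4, 19, 21, 25, 26}
(A ∪ B) ∪ C = {3, 4, 9, 19, 21, 24, 25, 26}

A ∪ B ∪ C = {3, 4, 9, 19, 21, 24, 25, 26}


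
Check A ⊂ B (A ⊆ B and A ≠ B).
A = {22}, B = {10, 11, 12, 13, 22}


A ⊂ B requires: A ⊆ B AND A ≠ B.
A ⊆ B? Yes
A = B? No
A ⊂ B: Yes (A is a proper subset of B)

Yes, A ⊂ B


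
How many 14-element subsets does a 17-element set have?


C(n,k) = n! / (k!(n-k)!)
C(17,14) = 17! / (14!3!)
= 680

C(17,14) = 680


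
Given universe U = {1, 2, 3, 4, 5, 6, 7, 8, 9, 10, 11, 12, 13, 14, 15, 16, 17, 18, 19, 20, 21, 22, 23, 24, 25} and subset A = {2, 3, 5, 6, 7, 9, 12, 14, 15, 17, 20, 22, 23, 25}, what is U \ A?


Aᶜ = U \ A = elements in U but not in A
U = {1, 2, 3, 4, 5, 6, 7, 8, 9, 10, 11, 12, 13, 14, 15, 16, 17, 18, 19, 20, 21, 22, 23, 24, 25}
A = {2, 3, 5, 6, 7, 9, 12, 14, 15, 17, 20, 22, 23, 25}
Aᶜ = {1, 4, 8, 10, 11, 13, 16, 18, 19, 21, 24}

Aᶜ = {1, 4, 8, 10, 11, 13, 16, 18, 19, 21, 24}


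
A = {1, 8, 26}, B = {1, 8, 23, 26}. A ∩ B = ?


A ∩ B = elements in both A and B
A = {1, 8, 26}
B = {1, 8, 23, 26}
A ∩ B = {1, 8, 26}

A ∩ B = {1, 8, 26}


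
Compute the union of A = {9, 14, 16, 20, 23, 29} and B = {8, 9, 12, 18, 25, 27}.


A ∪ B = all elements in A or B (or both)
A = {9, 14, 16, 20, 23, 29}
B = {8, 9, 12, 18, 25, 27}
A ∪ B = {8, 9, 12, 14, 16, 18, 20, 23, 25, 27, 29}

A ∪ B = {8, 9, 12, 14, 16, 18, 20, 23, 25, 27, 29}


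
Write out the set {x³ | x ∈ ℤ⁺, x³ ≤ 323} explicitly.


Checking each candidate:
Condition: positive perfect cubes ≤ 323
Result = {1, 8, 27, 64, 125, 216}

{1, 8, 27, 64, 125, 216}


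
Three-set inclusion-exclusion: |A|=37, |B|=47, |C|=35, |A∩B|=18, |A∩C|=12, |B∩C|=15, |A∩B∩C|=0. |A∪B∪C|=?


|A∪B∪C| = |A|+|B|+|C| - |A∩B|-|A∩C|-|B∩C| + |A∩B∩C|
= 37+47+35 - 18-12-15 + 0
= 119 - 45 + 0
= 74

|A ∪ B ∪ C| = 74


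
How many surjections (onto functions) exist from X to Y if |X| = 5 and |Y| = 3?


n = |X| = 5, k = |Y| = 3. Surjections via inclusion-exclusion:
S(n,k) = Σ(-1)^i × C(k,i) × (k-i)^n, i=0 to k
i=0: (-1)^0×C(3,0)×3^5 = 243
i=1: (-1)^1×C(3,1)×2^5 = -96
i=2: (-1)^2×C(3,2)×1^5 = 3
i=3: (-1)^3×C(3,3)×0^5 = 0
Total = 150

Number of surjections = 150


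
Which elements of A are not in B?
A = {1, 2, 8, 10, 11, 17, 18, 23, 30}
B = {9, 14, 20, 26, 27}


A \ B = elements in A but not in B
A = {1, 2, 8, 10, 11, 17, 18, 23, 30}
B = {9, 14, 20, 26, 27}
Remove from A any elements in B
A \ B = {1, 2, 8, 10, 11, 17, 18, 23, 30}

A \ B = {1, 2, 8, 10, 11, 17, 18, 23, 30}


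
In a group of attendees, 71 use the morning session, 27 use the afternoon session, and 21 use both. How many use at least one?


|A ∪ B| = |A| + |B| - |A ∩ B|
= 71 + 27 - 21
= 77

|A ∪ B| = 77


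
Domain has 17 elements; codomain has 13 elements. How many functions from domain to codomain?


Each of |A| = 17 inputs maps to any of |B| = 13 outputs.
# functions = |B|^|A| = 13^17
= 8650415919381337933

Number of functions = 8650415919381337933


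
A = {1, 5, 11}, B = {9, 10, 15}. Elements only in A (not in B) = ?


A = {1, 5, 11}
B = {9, 10, 15}
Region: only in A (not in B)
Elements: {1, 5, 11}

Elements only in A (not in B): {1, 5, 11}


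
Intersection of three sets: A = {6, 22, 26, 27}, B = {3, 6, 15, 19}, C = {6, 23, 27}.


A ∩ B = {6}
(A ∩ B) ∩ C = {6}

A ∩ B ∩ C = {6}


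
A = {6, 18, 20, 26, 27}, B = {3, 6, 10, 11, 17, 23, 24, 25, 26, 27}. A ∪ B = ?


A ∪ B = all elements in A or B (or both)
A = {6, 18, 20, 26, 27}
B = {3, 6, 10, 11, 17, 23, 24, 25, 26, 27}
A ∪ B = {3, 6, 10, 11, 17, 18, 20, 23, 24, 25, 26, 27}

A ∪ B = {3, 6, 10, 11, 17, 18, 20, 23, 24, 25, 26, 27}


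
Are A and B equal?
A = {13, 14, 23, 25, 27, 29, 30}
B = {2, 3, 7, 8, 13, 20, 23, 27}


Two sets are equal iff they have exactly the same elements.
A = {13, 14, 23, 25, 27, 29, 30}
B = {2, 3, 7, 8, 13, 20, 23, 27}
Differences: {2, 3, 7, 8, 14, 20, 25, 29, 30}
A ≠ B

No, A ≠ B


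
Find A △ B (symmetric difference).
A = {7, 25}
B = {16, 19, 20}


A △ B = (A \ B) ∪ (B \ A) = elements in exactly one of A or B
A \ B = {7, 25}
B \ A = {16, 19, 20}
A △ B = {7, 16, 19, 20, 25}

A △ B = {7, 16, 19, 20, 25}


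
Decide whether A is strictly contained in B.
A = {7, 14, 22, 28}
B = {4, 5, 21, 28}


A ⊂ B requires: A ⊆ B AND A ≠ B.
A ⊆ B? No
A ⊄ B, so A is not a proper subset.

No, A is not a proper subset of B


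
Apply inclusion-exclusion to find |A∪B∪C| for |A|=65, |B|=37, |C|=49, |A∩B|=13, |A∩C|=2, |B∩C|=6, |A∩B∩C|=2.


|A∪B∪C| = |A|+|B|+|C| - |A∩B|-|A∩C|-|B∩C| + |A∩B∩C|
= 65+37+49 - 13-2-6 + 2
= 151 - 21 + 2
= 132

|A ∪ B ∪ C| = 132


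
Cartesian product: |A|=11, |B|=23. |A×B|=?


|A × B| = |A| × |B|
= 11 × 23
= 253

|A × B| = 253


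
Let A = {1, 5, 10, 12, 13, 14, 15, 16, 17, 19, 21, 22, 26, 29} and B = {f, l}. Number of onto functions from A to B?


n = |A| = 14, k = |B| = 2. Surjections via inclusion-exclusion:
S(n,k) = Σ(-1)^i × C(k,i) × (k-i)^n, i=0 to k
i=0: (-1)^0×C(2,0)×2^14 = 16384
i=1: (-1)^1×C(2,1)×1^14 = -2
i=2: (-1)^2×C(2,2)×0^14 = 0
Total = 16382

Number of surjections = 16382


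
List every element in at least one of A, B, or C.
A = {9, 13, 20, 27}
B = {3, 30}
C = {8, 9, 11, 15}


A ∪ B = {3, 9, 13, 20, 27, 30}
(A ∪ B) ∪ C = {3, 8, 9, 11, 13, 15, 20, 27, 30}

A ∪ B ∪ C = {3, 8, 9, 11, 13, 15, 20, 27, 30}


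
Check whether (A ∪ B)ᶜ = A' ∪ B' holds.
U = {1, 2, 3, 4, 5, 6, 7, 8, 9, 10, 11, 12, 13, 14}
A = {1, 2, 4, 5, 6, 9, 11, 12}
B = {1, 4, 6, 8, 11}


LHS: A ∪ B = {1, 2, 4, 5, 6, 8, 9, 11, 12}
(A ∪ B)' = U \ (A ∪ B) = {3, 7, 10, 13, 14}
A' = {3, 7, 8, 10, 13, 14}, B' = {2, 3, 5, 7, 9, 10, 12, 13, 14}
Claimed RHS: A' ∪ B' = {2, 3, 5, 7, 8, 9, 10, 12, 13, 14}
Identity is INVALID: LHS = {3, 7, 10, 13, 14} but the RHS claimed here equals {2, 3, 5, 7, 8, 9, 10, 12, 13, 14}. The correct form is (A ∪ B)' = A' ∩ B'.

Identity is invalid: (A ∪ B)' = {3, 7, 10, 13, 14} but A' ∪ B' = {2, 3, 5, 7, 8, 9, 10, 12, 13, 14}. The correct De Morgan law is (A ∪ B)' = A' ∩ B'.


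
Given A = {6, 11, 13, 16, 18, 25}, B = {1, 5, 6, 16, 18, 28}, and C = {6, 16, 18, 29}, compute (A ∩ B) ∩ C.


A ∩ B = {6, 16, 18}
(A ∩ B) ∩ C = {6, 16, 18}

A ∩ B ∩ C = {6, 16, 18}


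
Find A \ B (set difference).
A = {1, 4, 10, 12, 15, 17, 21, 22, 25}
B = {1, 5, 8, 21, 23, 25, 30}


A \ B = elements in A but not in B
A = {1, 4, 10, 12, 15, 17, 21, 22, 25}
B = {1, 5, 8, 21, 23, 25, 30}
Remove from A any elements in B
A \ B = {4, 10, 12, 15, 17, 22}

A \ B = {4, 10, 12, 15, 17, 22}


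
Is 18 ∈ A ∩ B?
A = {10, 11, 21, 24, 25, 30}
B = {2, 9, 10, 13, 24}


A = {10, 11, 21, 24, 25, 30}, B = {2, 9, 10, 13, 24}
A ∩ B = elements in both A and B
A ∩ B = {10, 24}
Checking if 18 ∈ A ∩ B
18 is not in A ∩ B → False

18 ∉ A ∩ B


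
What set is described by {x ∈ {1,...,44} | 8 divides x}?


Checking each candidate:
Condition: multiples of 8 in {1,...,44}
Result = {8, 16, 24, 32, 40}

{8, 16, 24, 32, 40}


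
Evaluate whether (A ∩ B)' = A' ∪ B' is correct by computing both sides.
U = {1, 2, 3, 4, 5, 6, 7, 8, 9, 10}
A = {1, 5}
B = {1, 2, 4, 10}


LHS: A ∩ B = {1}
(A ∩ B)' = U \ (A ∩ B) = {2, 3, 4, 5, 6, 7, 8, 9, 10}
A' = {2, 3, 4, 6, 7, 8, 9, 10}, B' = {3, 5, 6, 7, 8, 9}
Claimed RHS: A' ∪ B' = {2, 3, 4, 5, 6, 7, 8, 9, 10}
Identity is VALID: LHS = RHS = {2, 3, 4, 5, 6, 7, 8, 9, 10} ✓

Identity is valid. (A ∩ B)' = A' ∪ B' = {2, 3, 4, 5, 6, 7, 8, 9, 10}


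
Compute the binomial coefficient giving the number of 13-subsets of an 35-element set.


C(n,k) = n! / (k!(n-k)!)
C(35,13) = 35! / (13!22!)
= 1476337800

C(35,13) = 1476337800


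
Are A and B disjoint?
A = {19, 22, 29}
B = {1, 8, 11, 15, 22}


Disjoint means A ∩ B = ∅.
A ∩ B = {22}
A ∩ B ≠ ∅, so A and B are NOT disjoint.

No, A and B are not disjoint (A ∩ B = {22})


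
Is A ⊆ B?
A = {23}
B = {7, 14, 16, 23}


A ⊆ B means every element of A is in B.
All elements of A are in B.
So A ⊆ B.

Yes, A ⊆ B


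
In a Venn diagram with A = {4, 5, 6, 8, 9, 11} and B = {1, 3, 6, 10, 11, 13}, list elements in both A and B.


A = {4, 5, 6, 8, 9, 11}
B = {1, 3, 6, 10, 11, 13}
Region: in both A and B
Elements: {6, 11}

Elements in both A and B: {6, 11}


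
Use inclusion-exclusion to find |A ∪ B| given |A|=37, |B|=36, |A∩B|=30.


|A ∪ B| = |A| + |B| - |A ∩ B|
= 37 + 36 - 30
= 43

|A ∪ B| = 43


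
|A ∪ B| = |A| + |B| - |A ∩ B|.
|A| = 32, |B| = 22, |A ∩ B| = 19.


|A ∪ B| = |A| + |B| - |A ∩ B|
= 32 + 22 - 19
= 35

|A ∪ B| = 35


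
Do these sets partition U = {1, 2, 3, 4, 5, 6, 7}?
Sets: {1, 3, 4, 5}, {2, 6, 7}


A partition requires: (1) non-empty parts, (2) pairwise disjoint, (3) union = U
Parts: {1, 3, 4, 5}, {2, 6, 7}
Union of parts: {1, 2, 3, 4, 5, 6, 7}
U = {1, 2, 3, 4, 5, 6, 7}
All non-empty? True
Pairwise disjoint? True
Covers U? True

Yes, valid partition


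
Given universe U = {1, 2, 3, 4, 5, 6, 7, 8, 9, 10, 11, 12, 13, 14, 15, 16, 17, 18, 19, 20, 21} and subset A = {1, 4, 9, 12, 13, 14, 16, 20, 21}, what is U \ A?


Aᶜ = U \ A = elements in U but not in A
U = {1, 2, 3, 4, 5, 6, 7, 8, 9, 10, 11, 12, 13, 14, 15, 16, 17, 18, 19, 20, 21}
A = {1, 4, 9, 12, 13, 14, 16, 20, 21}
Aᶜ = {2, 3, 5, 6, 7, 8, 10, 11, 15, 17, 18, 19}

Aᶜ = {2, 3, 5, 6, 7, 8, 10, 11, 15, 17, 18, 19}


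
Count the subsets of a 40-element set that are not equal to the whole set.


Total subsets = 2^n = 2^40 = 1099511627776
Proper subsets exclude the set itself: 2^n - 1
= 1099511627776 - 1
= 1099511627775

Number of proper subsets = 1099511627775


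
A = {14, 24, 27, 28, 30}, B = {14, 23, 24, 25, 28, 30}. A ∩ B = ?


A ∩ B = elements in both A and B
A = {14, 24, 27, 28, 30}
B = {14, 23, 24, 25, 28, 30}
A ∩ B = {14, 24, 28, 30}

A ∩ B = {14, 24, 28, 30}


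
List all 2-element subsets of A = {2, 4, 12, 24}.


|A| = 4, so A has C(4,2) = 6 subsets of size 2.
Enumerate by choosing 2 elements from A at a time:
{2, 4}, {2, 12}, {2, 24}, {4, 12}, {4, 24}, {12, 24}

2-element subsets (6 total): {2, 4}, {2, 12}, {2, 24}, {4, 12}, {4, 24}, {12, 24}


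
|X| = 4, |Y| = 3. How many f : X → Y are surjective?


n = |X| = 4, k = |Y| = 3. Surjections via inclusion-exclusion:
S(n,k) = Σ(-1)^i × C(k,i) × (k-i)^n, i=0 to k
i=0: (-1)^0×C(3,0)×3^4 = 81
i=1: (-1)^1×C(3,1)×2^4 = -48
i=2: (-1)^2×C(3,2)×1^4 = 3
i=3: (-1)^3×C(3,3)×0^4 = 0
Total = 36

Number of surjections = 36


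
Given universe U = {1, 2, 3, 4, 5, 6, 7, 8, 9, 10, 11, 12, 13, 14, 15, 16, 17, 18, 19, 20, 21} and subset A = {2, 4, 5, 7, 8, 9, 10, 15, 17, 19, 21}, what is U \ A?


Aᶜ = U \ A = elements in U but not in A
U = {1, 2, 3, 4, 5, 6, 7, 8, 9, 10, 11, 12, 13, 14, 15, 16, 17, 18, 19, 20, 21}
A = {2, 4, 5, 7, 8, 9, 10, 15, 17, 19, 21}
Aᶜ = {1, 3, 6, 11, 12, 13, 14, 16, 18, 20}

Aᶜ = {1, 3, 6, 11, 12, 13, 14, 16, 18, 20}


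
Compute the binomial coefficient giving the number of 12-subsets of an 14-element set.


C(n,k) = n! / (k!(n-k)!)
C(14,12) = 14! / (12!2!)
= 91

C(14,12) = 91


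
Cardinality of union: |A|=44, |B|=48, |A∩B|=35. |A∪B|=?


|A ∪ B| = |A| + |B| - |A ∩ B|
= 44 + 48 - 35
= 57

|A ∪ B| = 57


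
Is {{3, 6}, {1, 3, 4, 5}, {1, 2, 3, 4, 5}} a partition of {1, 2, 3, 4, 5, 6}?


A partition requires: (1) non-empty parts, (2) pairwise disjoint, (3) union = U
Parts: {3, 6}, {1, 3, 4, 5}, {1, 2, 3, 4, 5}
Union of parts: {1, 2, 3, 4, 5, 6}
U = {1, 2, 3, 4, 5, 6}
All non-empty? True
Pairwise disjoint? False
Covers U? True

No, not a valid partition


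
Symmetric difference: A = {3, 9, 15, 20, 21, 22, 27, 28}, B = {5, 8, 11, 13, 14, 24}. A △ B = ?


A △ B = (A \ B) ∪ (B \ A) = elements in exactly one of A or B
A \ B = {3, 9, 15, 20, 21, 22, 27, 28}
B \ A = {5, 8, 11, 13, 14, 24}
A △ B = {3, 5, 8, 9, 11, 13, 14, 15, 20, 21, 22, 24, 27, 28}

A △ B = {3, 5, 8, 9, 11, 13, 14, 15, 20, 21, 22, 24, 27, 28}


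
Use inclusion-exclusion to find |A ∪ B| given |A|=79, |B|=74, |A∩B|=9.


|A ∪ B| = |A| + |B| - |A ∩ B|
= 79 + 74 - 9
= 144

|A ∪ B| = 144


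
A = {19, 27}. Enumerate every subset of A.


|A| = 2, so |P(A)| = 2^2 = 4
Enumerate subsets by cardinality (0 to 2):
∅, {19}, {27}, {19, 27}

P(A) has 4 subsets: ∅, {19}, {27}, {19, 27}


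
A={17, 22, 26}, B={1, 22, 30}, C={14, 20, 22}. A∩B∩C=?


A ∩ B = {22}
(A ∩ B) ∩ C = {22}

A ∩ B ∩ C = {22}


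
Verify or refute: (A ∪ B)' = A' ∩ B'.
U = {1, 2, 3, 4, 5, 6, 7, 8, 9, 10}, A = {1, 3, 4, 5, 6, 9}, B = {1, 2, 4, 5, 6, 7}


LHS: A ∪ B = {1, 2, 3, 4, 5, 6, 7, 9}
(A ∪ B)' = U \ (A ∪ B) = {8, 10}
A' = {2, 7, 8, 10}, B' = {3, 8, 9, 10}
Claimed RHS: A' ∩ B' = {8, 10}
Identity is VALID: LHS = RHS = {8, 10} ✓

Identity is valid. (A ∪ B)' = A' ∩ B' = {8, 10}


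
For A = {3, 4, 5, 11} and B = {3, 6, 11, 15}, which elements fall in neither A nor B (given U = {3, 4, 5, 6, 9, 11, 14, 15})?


A = {3, 4, 5, 11}
B = {3, 6, 11, 15}
Region: in neither A nor B (given U = {3, 4, 5, 6, 9, 11, 14, 15})
Elements: {9, 14}

Elements in neither A nor B (given U = {3, 4, 5, 6, 9, 11, 14, 15}): {9, 14}


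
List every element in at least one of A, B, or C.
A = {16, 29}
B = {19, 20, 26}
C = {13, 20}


A ∪ B = {16, 19, 20, 26, 29}
(A ∪ B) ∪ C = {13, 16, 19, 20, 26, 29}

A ∪ B ∪ C = {13, 16, 19, 20, 26, 29}


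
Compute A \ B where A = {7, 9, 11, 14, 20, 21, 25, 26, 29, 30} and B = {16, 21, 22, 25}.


A \ B = elements in A but not in B
A = {7, 9, 11, 14, 20, 21, 25, 26, 29, 30}
B = {16, 21, 22, 25}
Remove from A any elements in B
A \ B = {7, 9, 11, 14, 20, 26, 29, 30}

A \ B = {7, 9, 11, 14, 20, 26, 29, 30}


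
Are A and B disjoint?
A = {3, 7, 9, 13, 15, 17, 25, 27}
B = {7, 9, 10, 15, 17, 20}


Disjoint means A ∩ B = ∅.
A ∩ B = {7, 9, 15, 17}
A ∩ B ≠ ∅, so A and B are NOT disjoint.

No, A and B are not disjoint (A ∩ B = {7, 9, 15, 17})


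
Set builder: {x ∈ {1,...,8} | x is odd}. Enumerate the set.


Checking each candidate:
Condition: odd numbers in {1,...,8}
Result = {1, 3, 5, 7}

{1, 3, 5, 7}


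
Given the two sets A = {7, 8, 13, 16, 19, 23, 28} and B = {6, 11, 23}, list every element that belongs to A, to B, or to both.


A ∪ B = all elements in A or B (or both)
A = {7, 8, 13, 16, 19, 23, 28}
B = {6, 11, 23}
A ∪ B = {6, 7, 8, 11, 13, 16, 19, 23, 28}

A ∪ B = {6, 7, 8, 11, 13, 16, 19, 23, 28}


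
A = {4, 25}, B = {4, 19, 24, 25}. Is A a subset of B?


A ⊆ B means every element of A is in B.
All elements of A are in B.
So A ⊆ B.

Yes, A ⊆ B


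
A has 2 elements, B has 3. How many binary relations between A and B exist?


A relation from A to B is any subset of A × B.
|A × B| = 2 × 3 = 6
# relations = 2^|A × B| = 2^6 = 64

Number of relations = 64


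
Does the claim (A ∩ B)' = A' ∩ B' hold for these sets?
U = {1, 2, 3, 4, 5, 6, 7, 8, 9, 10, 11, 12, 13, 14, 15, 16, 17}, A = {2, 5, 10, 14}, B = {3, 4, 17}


LHS: A ∩ B = ∅
(A ∩ B)' = U \ (A ∩ B) = {1, 2, 3, 4, 5, 6, 7, 8, 9, 10, 11, 12, 13, 14, 15, 16, 17}
A' = {1, 3, 4, 6, 7, 8, 9, 11, 12, 13, 15, 16, 17}, B' = {1, 2, 5, 6, 7, 8, 9, 10, 11, 12, 13, 14, 15, 16}
Claimed RHS: A' ∩ B' = {1, 6, 7, 8, 9, 11, 12, 13, 15, 16}
Identity is INVALID: LHS = {1, 2, 3, 4, 5, 6, 7, 8, 9, 10, 11, 12, 13, 14, 15, 16, 17} but the RHS claimed here equals {1, 6, 7, 8, 9, 11, 12, 13, 15, 16}. The correct form is (A ∩ B)' = A' ∪ B'.

Identity is invalid: (A ∩ B)' = {1, 2, 3, 4, 5, 6, 7, 8, 9, 10, 11, 12, 13, 14, 15, 16, 17} but A' ∩ B' = {1, 6, 7, 8, 9, 11, 12, 13, 15, 16}. The correct De Morgan law is (A ∩ B)' = A' ∪ B'.


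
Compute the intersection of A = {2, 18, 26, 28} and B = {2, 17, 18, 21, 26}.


A ∩ B = elements in both A and B
A = {2, 18, 26, 28}
B = {2, 17, 18, 21, 26}
A ∩ B = {2, 18, 26}

A ∩ B = {2, 18, 26}


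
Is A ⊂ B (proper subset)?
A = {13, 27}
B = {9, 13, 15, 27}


A ⊂ B requires: A ⊆ B AND A ≠ B.
A ⊆ B? Yes
A = B? No
A ⊂ B: Yes (A is a proper subset of B)

Yes, A ⊂ B


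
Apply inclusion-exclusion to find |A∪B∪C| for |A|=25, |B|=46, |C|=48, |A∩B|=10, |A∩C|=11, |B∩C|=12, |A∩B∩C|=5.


|A∪B∪C| = |A|+|B|+|C| - |A∩B|-|A∩C|-|B∩C| + |A∩B∩C|
= 25+46+48 - 10-11-12 + 5
= 119 - 33 + 5
= 91

|A ∪ B ∪ C| = 91


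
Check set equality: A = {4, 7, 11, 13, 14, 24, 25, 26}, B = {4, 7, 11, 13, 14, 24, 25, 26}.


Two sets are equal iff they have exactly the same elements.
A = {4, 7, 11, 13, 14, 24, 25, 26}
B = {4, 7, 11, 13, 14, 24, 25, 26}
Same elements → A = B

Yes, A = B


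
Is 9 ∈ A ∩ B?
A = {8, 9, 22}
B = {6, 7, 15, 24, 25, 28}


A = {8, 9, 22}, B = {6, 7, 15, 24, 25, 28}
A ∩ B = elements in both A and B
A ∩ B = ∅
Checking if 9 ∈ A ∩ B
9 is not in A ∩ B → False

9 ∉ A ∩ B


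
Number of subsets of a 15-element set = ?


Number of subsets = 2^n
= 2^15
= 32768

|P(A)| = 32768


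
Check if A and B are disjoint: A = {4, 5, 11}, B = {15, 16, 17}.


Disjoint means A ∩ B = ∅.
A ∩ B = ∅
A ∩ B = ∅, so A and B are disjoint.

Yes, A and B are disjoint


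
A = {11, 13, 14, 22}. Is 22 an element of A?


A = {11, 13, 14, 22}
Checking if 22 is in A
22 is in A → True

22 ∈ A


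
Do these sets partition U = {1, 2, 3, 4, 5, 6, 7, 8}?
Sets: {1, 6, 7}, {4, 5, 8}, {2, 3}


A partition requires: (1) non-empty parts, (2) pairwise disjoint, (3) union = U
Parts: {1, 6, 7}, {4, 5, 8}, {2, 3}
Union of parts: {1, 2, 3, 4, 5, 6, 7, 8}
U = {1, 2, 3, 4, 5, 6, 7, 8}
All non-empty? True
Pairwise disjoint? True
Covers U? True

Yes, valid partition


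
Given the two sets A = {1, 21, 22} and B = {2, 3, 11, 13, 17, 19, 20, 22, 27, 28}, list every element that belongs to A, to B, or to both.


A ∪ B = all elements in A or B (or both)
A = {1, 21, 22}
B = {2, 3, 11, 13, 17, 19, 20, 22, 27, 28}
A ∪ B = {1, 2, 3, 11, 13, 17, 19, 20, 21, 22, 27, 28}

A ∪ B = {1, 2, 3, 11, 13, 17, 19, 20, 21, 22, 27, 28}


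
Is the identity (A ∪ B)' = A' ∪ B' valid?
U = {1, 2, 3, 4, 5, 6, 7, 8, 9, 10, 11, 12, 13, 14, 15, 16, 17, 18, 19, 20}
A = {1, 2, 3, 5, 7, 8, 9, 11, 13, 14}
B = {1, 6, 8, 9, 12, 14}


LHS: A ∪ B = {1, 2, 3, 5, 6, 7, 8, 9, 11, 12, 13, 14}
(A ∪ B)' = U \ (A ∪ B) = {4, 10, 15, 16, 17, 18, 19, 20}
A' = {4, 6, 10, 12, 15, 16, 17, 18, 19, 20}, B' = {2, 3, 4, 5, 7, 10, 11, 13, 15, 16, 17, 18, 19, 20}
Claimed RHS: A' ∪ B' = {2, 3, 4, 5, 6, 7, 10, 11, 12, 13, 15, 16, 17, 18, 19, 20}
Identity is INVALID: LHS = {4, 10, 15, 16, 17, 18, 19, 20} but the RHS claimed here equals {2, 3, 4, 5, 6, 7, 10, 11, 12, 13, 15, 16, 17, 18, 19, 20}. The correct form is (A ∪ B)' = A' ∩ B'.

Identity is invalid: (A ∪ B)' = {4, 10, 15, 16, 17, 18, 19, 20} but A' ∪ B' = {2, 3, 4, 5, 6, 7, 10, 11, 12, 13, 15, 16, 17, 18, 19, 20}. The correct De Morgan law is (A ∪ B)' = A' ∩ B'.


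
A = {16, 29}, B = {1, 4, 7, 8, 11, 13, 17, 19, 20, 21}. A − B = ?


A \ B = elements in A but not in B
A = {16, 29}
B = {1, 4, 7, 8, 11, 13, 17, 19, 20, 21}
Remove from A any elements in B
A \ B = {16, 29}

A \ B = {16, 29}


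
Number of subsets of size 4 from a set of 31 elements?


C(n,k) = n! / (k!(n-k)!)
C(31,4) = 31! / (4!27!)
= 31465

C(31,4) = 31465


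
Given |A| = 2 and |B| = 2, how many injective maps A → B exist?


An injection sends each of |A| = 2 inputs to a distinct output in B.
# injections = |B|·(|B|-1)·…·(|B|-|A|+1) = 2! / (2 - 2)!
= 2 × 1
= 2

Number of injections = 2


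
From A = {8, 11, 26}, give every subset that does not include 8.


A subset of A that omits 8 is a subset of A \ {8}, so there are 2^(n-1) = 2^2 = 4 of them.
Subsets excluding 8: ∅, {11}, {26}, {11, 26}

Subsets excluding 8 (4 total): ∅, {11}, {26}, {11, 26}


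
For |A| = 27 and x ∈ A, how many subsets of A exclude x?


Subsets of A avoiding x are subsets of A \ {x}, which has 26 elements.
Count = 2^(n-1) = 2^26
= 67108864

Number of subsets avoiding x = 67108864


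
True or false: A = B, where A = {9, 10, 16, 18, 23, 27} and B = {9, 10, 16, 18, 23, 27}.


Two sets are equal iff they have exactly the same elements.
A = {9, 10, 16, 18, 23, 27}
B = {9, 10, 16, 18, 23, 27}
Same elements → A = B

Yes, A = B


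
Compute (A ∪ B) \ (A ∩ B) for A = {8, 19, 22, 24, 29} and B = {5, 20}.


A △ B = (A \ B) ∪ (B \ A) = elements in exactly one of A or B
A \ B = {8, 19, 22, 24, 29}
B \ A = {5, 20}
A △ B = {5, 8, 19, 20, 22, 24, 29}

A △ B = {5, 8, 19, 20, 22, 24, 29}


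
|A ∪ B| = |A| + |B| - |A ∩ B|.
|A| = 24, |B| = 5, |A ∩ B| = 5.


|A ∪ B| = |A| + |B| - |A ∩ B|
= 24 + 5 - 5
= 24

|A ∪ B| = 24


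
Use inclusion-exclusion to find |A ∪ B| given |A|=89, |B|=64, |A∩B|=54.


|A ∪ B| = |A| + |B| - |A ∩ B|
= 89 + 64 - 54
= 99

|A ∪ B| = 99


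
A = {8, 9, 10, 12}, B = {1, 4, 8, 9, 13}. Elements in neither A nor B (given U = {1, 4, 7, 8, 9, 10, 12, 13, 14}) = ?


A = {8, 9, 10, 12}
B = {1, 4, 8, 9, 13}
Region: in neither A nor B (given U = {1, 4, 7, 8, 9, 10, 12, 13, 14})
Elements: {7, 14}

Elements in neither A nor B (given U = {1, 4, 7, 8, 9, 10, 12, 13, 14}): {7, 14}


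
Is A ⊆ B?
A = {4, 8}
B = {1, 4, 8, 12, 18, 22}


A ⊆ B means every element of A is in B.
All elements of A are in B.
So A ⊆ B.

Yes, A ⊆ B


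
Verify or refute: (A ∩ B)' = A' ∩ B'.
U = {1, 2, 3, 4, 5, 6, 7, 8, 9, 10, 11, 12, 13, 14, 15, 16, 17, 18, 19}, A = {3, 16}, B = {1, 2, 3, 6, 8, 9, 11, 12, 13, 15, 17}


LHS: A ∩ B = {3}
(A ∩ B)' = U \ (A ∩ B) = {1, 2, 4, 5, 6, 7, 8, 9, 10, 11, 12, 13, 14, 15, 16, 17, 18, 19}
A' = {1, 2, 4, 5, 6, 7, 8, 9, 10, 11, 12, 13, 14, 15, 17, 18, 19}, B' = {4, 5, 7, 10, 14, 16, 18, 19}
Claimed RHS: A' ∩ B' = {4, 5, 7, 10, 14, 18, 19}
Identity is INVALID: LHS = {1, 2, 4, 5, 6, 7, 8, 9, 10, 11, 12, 13, 14, 15, 16, 17, 18, 19} but the RHS claimed here equals {4, 5, 7, 10, 14, 18, 19}. The correct form is (A ∩ B)' = A' ∪ B'.

Identity is invalid: (A ∩ B)' = {1, 2, 4, 5, 6, 7, 8, 9, 10, 11, 12, 13, 14, 15, 16, 17, 18, 19} but A' ∩ B' = {4, 5, 7, 10, 14, 18, 19}. The correct De Morgan law is (A ∩ B)' = A' ∪ B'.


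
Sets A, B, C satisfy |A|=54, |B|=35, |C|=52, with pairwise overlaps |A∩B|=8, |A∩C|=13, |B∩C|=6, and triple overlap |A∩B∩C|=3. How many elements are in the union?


|A∪B∪C| = |A|+|B|+|C| - |A∩B|-|A∩C|-|B∩C| + |A∩B∩C|
= 54+35+52 - 8-13-6 + 3
= 141 - 27 + 3
= 117

|A ∪ B ∪ C| = 117


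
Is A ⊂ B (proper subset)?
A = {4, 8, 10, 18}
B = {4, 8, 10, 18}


A ⊂ B requires: A ⊆ B AND A ≠ B.
A ⊆ B? Yes
A = B? Yes
A = B, so A is not a PROPER subset.

No, A is not a proper subset of B


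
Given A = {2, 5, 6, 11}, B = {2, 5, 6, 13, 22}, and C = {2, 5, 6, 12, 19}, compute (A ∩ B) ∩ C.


A ∩ B = {2, 5, 6}
(A ∩ B) ∩ C = {2, 5, 6}

A ∩ B ∩ C = {2, 5, 6}


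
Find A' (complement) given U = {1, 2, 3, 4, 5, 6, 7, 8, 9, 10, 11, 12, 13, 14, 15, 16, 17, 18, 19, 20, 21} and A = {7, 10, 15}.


Aᶜ = U \ A = elements in U but not in A
U = {1, 2, 3, 4, 5, 6, 7, 8, 9, 10, 11, 12, 13, 14, 15, 16, 17, 18, 19, 20, 21}
A = {7, 10, 15}
Aᶜ = {1, 2, 3, 4, 5, 6, 8, 9, 11, 12, 13, 14, 16, 17, 18, 19, 20, 21}

Aᶜ = {1, 2, 3, 4, 5, 6, 8, 9, 11, 12, 13, 14, 16, 17, 18, 19, 20, 21}


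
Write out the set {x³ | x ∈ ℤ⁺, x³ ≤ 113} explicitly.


Checking each candidate:
Condition: positive perfect cubes ≤ 113
Result = {1, 8, 27, 64}

{1, 8, 27, 64}


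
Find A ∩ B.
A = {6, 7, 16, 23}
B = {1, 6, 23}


A ∩ B = elements in both A and B
A = {6, 7, 16, 23}
B = {1, 6, 23}
A ∩ B = {6, 23}

A ∩ B = {6, 23}


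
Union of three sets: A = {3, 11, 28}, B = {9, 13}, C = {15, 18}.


A ∪ B = {3, 9, 11, 13, 28}
(A ∪ B) ∪ C = {3, 9, 11, 13, 15, 18, 28}

A ∪ B ∪ C = {3, 9, 11, 13, 15, 18, 28}


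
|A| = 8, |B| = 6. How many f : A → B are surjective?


n = |A| = 8, k = |B| = 6. Surjections via inclusion-exclusion:
S(n,k) = Σ(-1)^i × C(k,i) × (k-i)^n, i=0 to k
i=0: (-1)^0×C(6,0)×6^8 = 1679616
i=1: (-1)^1×C(6,1)×5^8 = -2343750
i=2: (-1)^2×C(6,2)×4^8 = 983040
i=3: (-1)^3×C(6,3)×3^8 = -131220
i=4: (-1)^4×C(6,4)×2^8 = 3840
i=5: (-1)^5×C(6,5)×1^8 = -6
i=6: (-1)^6×C(6,6)×0^8 = 0
Total = 191520

Number of surjections = 191520


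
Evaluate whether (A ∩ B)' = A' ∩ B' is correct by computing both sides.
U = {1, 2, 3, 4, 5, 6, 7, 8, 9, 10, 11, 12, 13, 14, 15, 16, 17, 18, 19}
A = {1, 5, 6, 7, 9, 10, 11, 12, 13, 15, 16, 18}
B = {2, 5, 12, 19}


LHS: A ∩ B = {5, 12}
(A ∩ B)' = U \ (A ∩ B) = {1, 2, 3, 4, 6, 7, 8, 9, 10, 11, 13, 14, 15, 16, 17, 18, 19}
A' = {2, 3, 4, 8, 14, 17, 19}, B' = {1, 3, 4, 6, 7, 8, 9, 10, 11, 13, 14, 15, 16, 17, 18}
Claimed RHS: A' ∩ B' = {3, 4, 8, 14, 17}
Identity is INVALID: LHS = {1, 2, 3, 4, 6, 7, 8, 9, 10, 11, 13, 14, 15, 16, 17, 18, 19} but the RHS claimed here equals {3, 4, 8, 14, 17}. The correct form is (A ∩ B)' = A' ∪ B'.

Identity is invalid: (A ∩ B)' = {1, 2, 3, 4, 6, 7, 8, 9, 10, 11, 13, 14, 15, 16, 17, 18, 19} but A' ∩ B' = {3, 4, 8, 14, 17}. The correct De Morgan law is (A ∩ B)' = A' ∪ B'.


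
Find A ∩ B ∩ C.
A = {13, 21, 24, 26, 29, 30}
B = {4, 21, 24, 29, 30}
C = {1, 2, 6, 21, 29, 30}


A ∩ B = {21, 24, 29, 30}
(A ∩ B) ∩ C = {21, 29, 30}

A ∩ B ∩ C = {21, 29, 30}


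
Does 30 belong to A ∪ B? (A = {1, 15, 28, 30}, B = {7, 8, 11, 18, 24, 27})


A = {1, 15, 28, 30}, B = {7, 8, 11, 18, 24, 27}
A ∪ B = all elements in A or B
A ∪ B = {1, 7, 8, 11, 15, 18, 24, 27, 28, 30}
Checking if 30 ∈ A ∪ B
30 is in A ∪ B → True

30 ∈ A ∪ B


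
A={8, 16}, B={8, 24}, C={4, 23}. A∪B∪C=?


A ∪ B = {8, 16, 24}
(A ∪ B) ∪ C = {4, 8, 16, 23, 24}

A ∪ B ∪ C = {4, 8, 16, 23, 24}


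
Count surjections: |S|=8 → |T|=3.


n = |S| = 8, k = |T| = 3. Surjections via inclusion-exclusion:
S(n,k) = Σ(-1)^i × C(k,i) × (k-i)^n, i=0 to k
i=0: (-1)^0×C(3,0)×3^8 = 6561
i=1: (-1)^1×C(3,1)×2^8 = -768
i=2: (-1)^2×C(3,2)×1^8 = 3
i=3: (-1)^3×C(3,3)×0^8 = 0
Total = 5796

Number of surjections = 5796


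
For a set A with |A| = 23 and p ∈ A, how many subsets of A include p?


Subsets of A containing p correspond to subsets of A \ {p}, which has 22 elements.
Count = 2^(n-1) = 2^22
= 4194304

Number of subsets containing p = 4194304


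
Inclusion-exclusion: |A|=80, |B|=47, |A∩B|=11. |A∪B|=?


|A ∪ B| = |A| + |B| - |A ∩ B|
= 80 + 47 - 11
= 116

|A ∪ B| = 116


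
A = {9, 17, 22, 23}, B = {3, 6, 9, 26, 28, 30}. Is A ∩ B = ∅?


Disjoint means A ∩ B = ∅.
A ∩ B = {9}
A ∩ B ≠ ∅, so A and B are NOT disjoint.

No, A and B are not disjoint (A ∩ B = {9})


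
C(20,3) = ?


C(n,k) = n! / (k!(n-k)!)
C(20,3) = 20! / (3!17!)
= 1140

C(20,3) = 1140


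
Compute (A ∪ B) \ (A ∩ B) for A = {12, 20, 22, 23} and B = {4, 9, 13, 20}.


A △ B = (A \ B) ∪ (B \ A) = elements in exactly one of A or B
A \ B = {12, 22, 23}
B \ A = {4, 9, 13}
A △ B = {4, 9, 12, 13, 22, 23}

A △ B = {4, 9, 12, 13, 22, 23}


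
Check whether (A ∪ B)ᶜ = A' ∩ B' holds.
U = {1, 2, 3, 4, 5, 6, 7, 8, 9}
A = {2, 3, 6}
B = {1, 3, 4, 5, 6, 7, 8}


LHS: A ∪ B = {1, 2, 3, 4, 5, 6, 7, 8}
(A ∪ B)' = U \ (A ∪ B) = {9}
A' = {1, 4, 5, 7, 8, 9}, B' = {2, 9}
Claimed RHS: A' ∩ B' = {9}
Identity is VALID: LHS = RHS = {9} ✓

Identity is valid. (A ∪ B)' = A' ∩ B' = {9}


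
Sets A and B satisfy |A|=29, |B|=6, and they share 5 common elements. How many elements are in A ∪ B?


|A ∪ B| = |A| + |B| - |A ∩ B|
= 29 + 6 - 5
= 30

|A ∪ B| = 30


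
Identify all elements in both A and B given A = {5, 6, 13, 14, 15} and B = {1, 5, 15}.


A = {5, 6, 13, 14, 15}
B = {1, 5, 15}
Region: in both A and B
Elements: {5, 15}

Elements in both A and B: {5, 15}


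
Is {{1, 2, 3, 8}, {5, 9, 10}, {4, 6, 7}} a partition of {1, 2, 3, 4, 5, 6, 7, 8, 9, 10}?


A partition requires: (1) non-empty parts, (2) pairwise disjoint, (3) union = U
Parts: {1, 2, 3, 8}, {5, 9, 10}, {4, 6, 7}
Union of parts: {1, 2, 3, 4, 5, 6, 7, 8, 9, 10}
U = {1, 2, 3, 4, 5, 6, 7, 8, 9, 10}
All non-empty? True
Pairwise disjoint? True
Covers U? True

Yes, valid partition


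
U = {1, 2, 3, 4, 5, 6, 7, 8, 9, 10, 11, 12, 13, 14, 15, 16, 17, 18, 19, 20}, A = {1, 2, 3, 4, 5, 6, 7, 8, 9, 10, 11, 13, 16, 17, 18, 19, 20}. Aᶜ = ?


Aᶜ = U \ A = elements in U but not in A
U = {1, 2, 3, 4, 5, 6, 7, 8, 9, 10, 11, 12, 13, 14, 15, 16, 17, 18, 19, 20}
A = {1, 2, 3, 4, 5, 6, 7, 8, 9, 10, 11, 13, 16, 17, 18, 19, 20}
Aᶜ = {12, 14, 15}

Aᶜ = {12, 14, 15}


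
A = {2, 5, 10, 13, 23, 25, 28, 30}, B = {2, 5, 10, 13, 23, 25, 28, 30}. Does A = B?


Two sets are equal iff they have exactly the same elements.
A = {2, 5, 10, 13, 23, 25, 28, 30}
B = {2, 5, 10, 13, 23, 25, 28, 30}
Same elements → A = B

Yes, A = B


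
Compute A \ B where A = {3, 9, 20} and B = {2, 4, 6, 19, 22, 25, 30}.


A \ B = elements in A but not in B
A = {3, 9, 20}
B = {2, 4, 6, 19, 22, 25, 30}
Remove from A any elements in B
A \ B = {3, 9, 20}

A \ B = {3, 9, 20}


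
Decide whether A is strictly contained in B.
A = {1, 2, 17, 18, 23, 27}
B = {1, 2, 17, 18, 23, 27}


A ⊂ B requires: A ⊆ B AND A ≠ B.
A ⊆ B? Yes
A = B? Yes
A = B, so A is not a PROPER subset.

No, A is not a proper subset of B


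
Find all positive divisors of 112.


Checking each candidate:
Condition: positive divisors of 112
Result = {1, 2, 4, 7, 8, 14, 16, 28, 56, 112}

{1, 2, 4, 7, 8, 14, 16, 28, 56, 112}


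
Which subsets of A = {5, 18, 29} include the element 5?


A subset of A contains 5 iff the remaining 2 elements form any subset of A \ {5}.
Count: 2^(n-1) = 2^2 = 4
Subsets containing 5: {5}, {5, 18}, {5, 29}, {5, 18, 29}

Subsets containing 5 (4 total): {5}, {5, 18}, {5, 29}, {5, 18, 29}


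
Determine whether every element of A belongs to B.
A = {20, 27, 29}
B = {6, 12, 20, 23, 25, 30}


A ⊆ B means every element of A is in B.
Elements in A not in B: {27, 29}
So A ⊄ B.

No, A ⊄ B


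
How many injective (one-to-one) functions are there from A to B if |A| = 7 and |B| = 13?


An injection sends each of |A| = 7 inputs to a distinct output in B.
# injections = |B|·(|B|-1)·…·(|B|-|A|+1) = 13! / (13 - 7)!
= 13 × 12 × 11 × 10 × 9 × 8 × 7
= 8648640

Number of injections = 8648640


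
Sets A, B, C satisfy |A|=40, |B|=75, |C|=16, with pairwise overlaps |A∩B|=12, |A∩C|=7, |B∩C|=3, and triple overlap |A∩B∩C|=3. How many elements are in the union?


|A∪B∪C| = |A|+|B|+|C| - |A∩B|-|A∩C|-|B∩C| + |A∩B∩C|
= 40+75+16 - 12-7-3 + 3
= 131 - 22 + 3
= 112

|A ∪ B ∪ C| = 112


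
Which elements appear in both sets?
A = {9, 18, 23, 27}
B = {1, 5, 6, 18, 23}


A ∩ B = elements in both A and B
A = {9, 18, 23, 27}
B = {1, 5, 6, 18, 23}
A ∩ B = {18, 23}

A ∩ B = {18, 23}


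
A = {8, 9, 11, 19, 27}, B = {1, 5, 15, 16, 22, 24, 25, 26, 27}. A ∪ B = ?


A ∪ B = all elements in A or B (or both)
A = {8, 9, 11, 19, 27}
B = {1, 5, 15, 16, 22, 24, 25, 26, 27}
A ∪ B = {1, 5, 8, 9, 11, 15, 16, 19, 22, 24, 25, 26, 27}

A ∪ B = {1, 5, 8, 9, 11, 15, 16, 19, 22, 24, 25, 26, 27}


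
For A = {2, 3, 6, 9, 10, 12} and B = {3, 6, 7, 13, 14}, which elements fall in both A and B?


A = {2, 3, 6, 9, 10, 12}
B = {3, 6, 7, 13, 14}
Region: in both A and B
Elements: {3, 6}

Elements in both A and B: {3, 6}


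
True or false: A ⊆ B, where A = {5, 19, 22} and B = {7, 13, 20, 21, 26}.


A ⊆ B means every element of A is in B.
Elements in A not in B: {5, 19, 22}
So A ⊄ B.

No, A ⊄ B


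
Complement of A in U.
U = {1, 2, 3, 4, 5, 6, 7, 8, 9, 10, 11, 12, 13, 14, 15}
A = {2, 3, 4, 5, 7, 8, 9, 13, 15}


Aᶜ = U \ A = elements in U but not in A
U = {1, 2, 3, 4, 5, 6, 7, 8, 9, 10, 11, 12, 13, 14, 15}
A = {2, 3, 4, 5, 7, 8, 9, 13, 15}
Aᶜ = {1, 6, 10, 11, 12, 14}

Aᶜ = {1, 6, 10, 11, 12, 14}


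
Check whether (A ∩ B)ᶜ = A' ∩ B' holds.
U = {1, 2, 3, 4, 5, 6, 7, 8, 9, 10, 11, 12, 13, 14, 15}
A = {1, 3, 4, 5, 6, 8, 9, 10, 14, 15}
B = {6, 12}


LHS: A ∩ B = {6}
(A ∩ B)' = U \ (A ∩ B) = {1, 2, 3, 4, 5, 7, 8, 9, 10, 11, 12, 13, 14, 15}
A' = {2, 7, 11, 12, 13}, B' = {1, 2, 3, 4, 5, 7, 8, 9, 10, 11, 13, 14, 15}
Claimed RHS: A' ∩ B' = {2, 7, 11, 13}
Identity is INVALID: LHS = {1, 2, 3, 4, 5, 7, 8, 9, 10, 11, 12, 13, 14, 15} but the RHS claimed here equals {2, 7, 11, 13}. The correct form is (A ∩ B)' = A' ∪ B'.

Identity is invalid: (A ∩ B)' = {1, 2, 3, 4, 5, 7, 8, 9, 10, 11, 12, 13, 14, 15} but A' ∩ B' = {2, 7, 11, 13}. The correct De Morgan law is (A ∩ B)' = A' ∪ B'.
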